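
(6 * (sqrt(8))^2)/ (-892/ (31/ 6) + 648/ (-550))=-34100/ 123487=-0.28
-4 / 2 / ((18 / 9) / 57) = -57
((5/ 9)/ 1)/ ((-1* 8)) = -5/ 72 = -0.07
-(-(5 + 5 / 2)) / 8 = 15 / 16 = 0.94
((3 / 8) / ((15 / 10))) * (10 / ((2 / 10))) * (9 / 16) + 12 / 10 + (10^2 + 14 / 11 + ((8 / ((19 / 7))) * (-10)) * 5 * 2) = -6194187 / 33440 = -185.23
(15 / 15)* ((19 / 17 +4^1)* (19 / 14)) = 1653 / 238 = 6.95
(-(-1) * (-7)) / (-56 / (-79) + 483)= -79 / 5459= -0.01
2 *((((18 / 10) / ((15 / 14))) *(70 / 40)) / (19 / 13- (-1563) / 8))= 0.03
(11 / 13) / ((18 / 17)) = 187 / 234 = 0.80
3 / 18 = 0.17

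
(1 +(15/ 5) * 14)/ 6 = 43/ 6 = 7.17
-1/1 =-1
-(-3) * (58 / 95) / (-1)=-174 / 95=-1.83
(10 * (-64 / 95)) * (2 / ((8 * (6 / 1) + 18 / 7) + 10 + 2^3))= -56 / 285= -0.20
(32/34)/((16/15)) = 15/17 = 0.88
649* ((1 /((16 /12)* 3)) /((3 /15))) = 3245 /4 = 811.25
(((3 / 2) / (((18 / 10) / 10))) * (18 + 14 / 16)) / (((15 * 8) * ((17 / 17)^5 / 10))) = 3775 / 288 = 13.11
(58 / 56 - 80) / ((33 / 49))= -469 / 4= -117.25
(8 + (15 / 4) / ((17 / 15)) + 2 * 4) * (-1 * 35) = -45955 / 68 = -675.81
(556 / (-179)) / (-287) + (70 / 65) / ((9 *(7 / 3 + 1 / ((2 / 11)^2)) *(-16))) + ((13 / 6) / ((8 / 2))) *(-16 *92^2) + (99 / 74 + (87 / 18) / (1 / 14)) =-73285.65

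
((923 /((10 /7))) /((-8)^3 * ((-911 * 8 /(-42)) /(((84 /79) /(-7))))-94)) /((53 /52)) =5291559 /4881592295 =0.00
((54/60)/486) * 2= 1/270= 0.00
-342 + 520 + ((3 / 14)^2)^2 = 6838129 / 38416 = 178.00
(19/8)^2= 361/64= 5.64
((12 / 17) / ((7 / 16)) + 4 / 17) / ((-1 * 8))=-55 / 238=-0.23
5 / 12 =0.42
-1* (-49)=49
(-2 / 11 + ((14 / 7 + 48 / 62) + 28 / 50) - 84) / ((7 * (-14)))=344613 / 417725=0.82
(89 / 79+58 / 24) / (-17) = -3359 / 16116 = -0.21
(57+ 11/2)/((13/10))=625/13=48.08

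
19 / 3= 6.33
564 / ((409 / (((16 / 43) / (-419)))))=-9024 / 7368953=-0.00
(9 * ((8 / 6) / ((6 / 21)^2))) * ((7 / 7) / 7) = 21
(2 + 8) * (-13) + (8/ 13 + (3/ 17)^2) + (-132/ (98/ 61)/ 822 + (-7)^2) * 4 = 66.25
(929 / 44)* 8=1858 / 11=168.91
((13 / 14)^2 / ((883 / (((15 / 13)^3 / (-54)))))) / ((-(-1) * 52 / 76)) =-2375 / 58496984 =-0.00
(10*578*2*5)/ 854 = 28900/ 427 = 67.68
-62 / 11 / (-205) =62 / 2255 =0.03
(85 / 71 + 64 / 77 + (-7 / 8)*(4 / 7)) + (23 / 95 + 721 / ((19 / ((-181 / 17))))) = -402.26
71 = 71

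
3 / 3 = 1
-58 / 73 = -0.79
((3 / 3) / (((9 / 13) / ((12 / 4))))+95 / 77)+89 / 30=6571 / 770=8.53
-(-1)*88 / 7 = 88 / 7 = 12.57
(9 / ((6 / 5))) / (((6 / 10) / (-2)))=-25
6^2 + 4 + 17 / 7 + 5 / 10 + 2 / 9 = 5437 / 126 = 43.15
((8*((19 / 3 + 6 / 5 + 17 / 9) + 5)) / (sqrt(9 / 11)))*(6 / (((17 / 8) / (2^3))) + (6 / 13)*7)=3291728*sqrt(11) / 3315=3293.34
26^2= 676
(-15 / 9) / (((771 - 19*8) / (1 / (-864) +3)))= -12955 / 1604448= -0.01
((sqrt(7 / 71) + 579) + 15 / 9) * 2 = 2 * sqrt(497) / 71 + 3484 / 3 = 1161.96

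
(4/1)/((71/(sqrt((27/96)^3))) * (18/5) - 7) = 6300/660722927 + 1090560 * sqrt(2)/660722927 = 0.00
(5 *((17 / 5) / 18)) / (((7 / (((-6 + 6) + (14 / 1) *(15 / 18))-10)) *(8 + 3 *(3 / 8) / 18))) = 680 / 24381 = 0.03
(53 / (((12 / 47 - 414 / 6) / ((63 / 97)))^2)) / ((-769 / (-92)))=0.00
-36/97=-0.37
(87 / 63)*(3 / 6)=29 / 42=0.69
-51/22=-2.32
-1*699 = -699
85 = 85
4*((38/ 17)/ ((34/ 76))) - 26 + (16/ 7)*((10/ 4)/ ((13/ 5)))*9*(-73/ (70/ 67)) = -255536926/ 184093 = -1388.09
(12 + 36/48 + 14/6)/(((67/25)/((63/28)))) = 13575/1072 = 12.66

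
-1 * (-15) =15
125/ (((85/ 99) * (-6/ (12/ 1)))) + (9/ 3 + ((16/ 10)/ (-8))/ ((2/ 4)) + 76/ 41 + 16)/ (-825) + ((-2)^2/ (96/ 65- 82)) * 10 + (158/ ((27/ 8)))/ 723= -14278359720178889/ 48959983227375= -291.63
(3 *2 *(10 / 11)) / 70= 6 / 77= 0.08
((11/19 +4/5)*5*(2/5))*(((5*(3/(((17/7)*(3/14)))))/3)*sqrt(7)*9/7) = 90.14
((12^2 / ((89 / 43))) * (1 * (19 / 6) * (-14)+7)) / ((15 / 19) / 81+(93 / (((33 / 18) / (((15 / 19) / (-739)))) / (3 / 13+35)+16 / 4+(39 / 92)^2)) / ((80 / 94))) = 1062.70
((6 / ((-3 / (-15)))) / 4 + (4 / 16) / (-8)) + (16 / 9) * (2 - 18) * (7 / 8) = -5017 / 288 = -17.42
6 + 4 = 10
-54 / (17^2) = -54 / 289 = -0.19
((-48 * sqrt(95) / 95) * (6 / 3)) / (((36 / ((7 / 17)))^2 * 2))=-49 * sqrt(95) / 741285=-0.00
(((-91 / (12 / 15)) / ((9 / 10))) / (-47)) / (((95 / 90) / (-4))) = -9100 / 893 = -10.19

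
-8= -8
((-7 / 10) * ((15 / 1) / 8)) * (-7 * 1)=147 / 16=9.19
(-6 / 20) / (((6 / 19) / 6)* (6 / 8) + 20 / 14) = -0.20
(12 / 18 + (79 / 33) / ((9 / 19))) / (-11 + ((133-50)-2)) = 1699 / 20790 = 0.08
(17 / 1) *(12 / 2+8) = 238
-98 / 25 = -3.92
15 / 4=3.75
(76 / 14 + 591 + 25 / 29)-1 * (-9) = 123077 / 203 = 606.29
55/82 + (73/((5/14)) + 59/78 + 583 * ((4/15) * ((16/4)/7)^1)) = 1099396/3731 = 294.67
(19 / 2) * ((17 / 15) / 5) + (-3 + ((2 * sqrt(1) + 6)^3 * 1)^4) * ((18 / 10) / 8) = 9277129360247 / 600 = 15461882267.08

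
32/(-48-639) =-32/687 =-0.05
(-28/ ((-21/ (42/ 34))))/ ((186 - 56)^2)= 7/ 71825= 0.00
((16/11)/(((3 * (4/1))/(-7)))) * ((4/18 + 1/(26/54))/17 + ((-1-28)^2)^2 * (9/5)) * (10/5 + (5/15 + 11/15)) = -16307417621488/4922775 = -3312647.36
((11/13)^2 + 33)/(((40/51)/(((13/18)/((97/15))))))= 48433/10088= 4.80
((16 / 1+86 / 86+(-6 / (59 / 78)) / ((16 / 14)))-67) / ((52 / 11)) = -73909 / 6136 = -12.05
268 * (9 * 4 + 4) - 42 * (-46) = 12652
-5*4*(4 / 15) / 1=-16 / 3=-5.33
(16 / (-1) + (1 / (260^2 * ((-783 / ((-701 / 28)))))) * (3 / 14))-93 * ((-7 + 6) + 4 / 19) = 7545673712519 / 131409532800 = 57.42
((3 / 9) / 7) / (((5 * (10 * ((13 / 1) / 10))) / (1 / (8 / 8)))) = 0.00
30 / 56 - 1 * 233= -6509 / 28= -232.46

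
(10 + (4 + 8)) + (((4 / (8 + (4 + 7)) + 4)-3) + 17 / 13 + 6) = 7538 / 247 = 30.52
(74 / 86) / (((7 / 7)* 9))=37 / 387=0.10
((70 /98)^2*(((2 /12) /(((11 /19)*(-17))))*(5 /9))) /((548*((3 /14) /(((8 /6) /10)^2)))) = -0.00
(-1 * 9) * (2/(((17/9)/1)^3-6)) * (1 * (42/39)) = -26244/1001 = -26.22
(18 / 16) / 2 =9 / 16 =0.56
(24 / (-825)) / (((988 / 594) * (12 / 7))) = -63 / 6175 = -0.01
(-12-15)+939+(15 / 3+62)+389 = 1368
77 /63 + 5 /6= 37 /18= 2.06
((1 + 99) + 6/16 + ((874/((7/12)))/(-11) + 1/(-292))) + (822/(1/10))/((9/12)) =491237797/44968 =10924.16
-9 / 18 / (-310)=1 / 620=0.00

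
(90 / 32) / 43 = 45 / 688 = 0.07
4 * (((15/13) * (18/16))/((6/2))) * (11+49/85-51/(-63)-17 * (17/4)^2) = -25247883/49504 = -510.02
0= 0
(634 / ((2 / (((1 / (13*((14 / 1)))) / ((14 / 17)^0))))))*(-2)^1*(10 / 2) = -1585 / 91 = -17.42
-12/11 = -1.09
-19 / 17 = -1.12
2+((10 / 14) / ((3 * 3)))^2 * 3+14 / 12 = 8429 / 2646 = 3.19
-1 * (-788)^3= 489303872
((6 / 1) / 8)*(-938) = -1407 / 2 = -703.50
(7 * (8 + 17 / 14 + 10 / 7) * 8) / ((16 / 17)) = 2533 / 4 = 633.25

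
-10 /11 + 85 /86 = 75 /946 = 0.08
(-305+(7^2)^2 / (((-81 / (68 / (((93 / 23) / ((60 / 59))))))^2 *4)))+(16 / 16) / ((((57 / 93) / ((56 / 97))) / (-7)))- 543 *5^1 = -121344503328479612 / 40450396588443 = -2999.83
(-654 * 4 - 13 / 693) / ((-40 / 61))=110586961 / 27720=3989.43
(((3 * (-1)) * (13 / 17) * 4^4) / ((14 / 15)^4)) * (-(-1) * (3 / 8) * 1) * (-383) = 4537113750 / 40817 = 111157.45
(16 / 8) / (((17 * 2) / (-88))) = -88 / 17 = -5.18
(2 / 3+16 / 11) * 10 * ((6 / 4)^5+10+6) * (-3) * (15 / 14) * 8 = -12869.32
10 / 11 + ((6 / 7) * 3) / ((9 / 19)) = 488 / 77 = 6.34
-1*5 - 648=-653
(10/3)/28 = 5/42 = 0.12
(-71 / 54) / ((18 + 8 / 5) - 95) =355 / 20358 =0.02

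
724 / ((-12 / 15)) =-905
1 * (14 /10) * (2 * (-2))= -28 /5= -5.60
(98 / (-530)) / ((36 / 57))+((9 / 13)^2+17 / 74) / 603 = -1165430633 / 3996792540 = -0.29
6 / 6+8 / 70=39 / 35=1.11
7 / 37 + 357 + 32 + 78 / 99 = 476162 / 1221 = 389.98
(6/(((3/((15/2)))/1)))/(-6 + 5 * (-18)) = -0.16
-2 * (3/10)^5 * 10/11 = -243/55000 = -0.00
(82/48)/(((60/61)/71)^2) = 769060001/86400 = 8901.16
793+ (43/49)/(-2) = 77671/98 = 792.56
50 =50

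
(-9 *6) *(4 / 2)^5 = -1728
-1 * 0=0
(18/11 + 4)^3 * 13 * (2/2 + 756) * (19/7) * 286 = 1367910990.45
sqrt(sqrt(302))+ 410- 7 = 302^(1 / 4)+ 403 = 407.17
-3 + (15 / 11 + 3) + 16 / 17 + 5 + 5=2301 / 187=12.30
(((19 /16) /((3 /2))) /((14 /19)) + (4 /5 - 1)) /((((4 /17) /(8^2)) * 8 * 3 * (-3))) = -24973 /7560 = -3.30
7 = 7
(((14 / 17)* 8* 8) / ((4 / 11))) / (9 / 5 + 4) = 12320 / 493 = 24.99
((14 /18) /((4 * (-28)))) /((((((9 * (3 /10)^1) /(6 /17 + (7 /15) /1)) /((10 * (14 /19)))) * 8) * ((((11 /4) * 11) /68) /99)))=-0.43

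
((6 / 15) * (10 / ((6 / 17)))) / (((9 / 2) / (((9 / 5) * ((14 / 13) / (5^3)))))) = 952 / 24375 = 0.04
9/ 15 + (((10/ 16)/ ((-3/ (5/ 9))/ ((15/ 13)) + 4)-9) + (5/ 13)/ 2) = -80681/ 8840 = -9.13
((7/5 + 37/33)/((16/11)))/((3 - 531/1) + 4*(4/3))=-0.00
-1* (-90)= 90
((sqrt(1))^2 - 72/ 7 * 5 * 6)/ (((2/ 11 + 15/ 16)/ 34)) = -12883552/ 1379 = -9342.68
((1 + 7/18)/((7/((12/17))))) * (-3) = -50/119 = -0.42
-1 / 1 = -1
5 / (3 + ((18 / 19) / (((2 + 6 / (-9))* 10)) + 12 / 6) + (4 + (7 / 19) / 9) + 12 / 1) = 17100 / 72203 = 0.24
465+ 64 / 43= 20059 / 43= 466.49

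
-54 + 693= 639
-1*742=-742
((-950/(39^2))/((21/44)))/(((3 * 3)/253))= -10575400/287469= -36.79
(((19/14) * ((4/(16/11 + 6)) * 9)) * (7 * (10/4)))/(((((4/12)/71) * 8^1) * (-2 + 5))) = 1017.92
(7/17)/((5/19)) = 133/85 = 1.56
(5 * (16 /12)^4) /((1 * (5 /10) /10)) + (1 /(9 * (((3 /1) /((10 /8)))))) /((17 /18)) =870535 /2754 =316.10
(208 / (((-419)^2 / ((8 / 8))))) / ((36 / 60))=1040 / 526683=0.00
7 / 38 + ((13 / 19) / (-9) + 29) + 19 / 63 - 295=-70647 / 266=-265.59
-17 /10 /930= -17 /9300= -0.00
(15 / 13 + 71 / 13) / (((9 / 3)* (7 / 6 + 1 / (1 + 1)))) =86 / 65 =1.32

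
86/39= 2.21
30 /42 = 5 /7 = 0.71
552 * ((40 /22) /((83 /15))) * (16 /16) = 165600 /913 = 181.38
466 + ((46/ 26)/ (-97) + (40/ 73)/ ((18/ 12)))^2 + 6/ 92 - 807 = -1195622519516069/ 3508134490926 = -340.81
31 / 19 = 1.63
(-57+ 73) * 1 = 16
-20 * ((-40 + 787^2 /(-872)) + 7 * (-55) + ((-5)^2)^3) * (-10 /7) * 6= 1895254650 /763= 2483951.05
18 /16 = 9 /8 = 1.12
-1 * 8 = -8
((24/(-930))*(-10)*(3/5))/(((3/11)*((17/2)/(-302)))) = -53152/2635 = -20.17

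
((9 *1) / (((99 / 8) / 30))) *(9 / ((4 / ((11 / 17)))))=540 / 17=31.76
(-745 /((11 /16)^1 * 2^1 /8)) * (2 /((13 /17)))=-1621120 /143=-11336.50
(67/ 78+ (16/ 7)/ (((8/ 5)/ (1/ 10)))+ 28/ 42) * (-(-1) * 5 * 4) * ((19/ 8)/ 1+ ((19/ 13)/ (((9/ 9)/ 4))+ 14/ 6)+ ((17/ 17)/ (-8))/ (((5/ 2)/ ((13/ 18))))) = 22422443/ 63882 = 351.00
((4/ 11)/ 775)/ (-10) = -0.00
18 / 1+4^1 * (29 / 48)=245 / 12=20.42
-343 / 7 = -49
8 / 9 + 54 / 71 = 1054 / 639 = 1.65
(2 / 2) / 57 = 1 / 57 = 0.02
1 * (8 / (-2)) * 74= -296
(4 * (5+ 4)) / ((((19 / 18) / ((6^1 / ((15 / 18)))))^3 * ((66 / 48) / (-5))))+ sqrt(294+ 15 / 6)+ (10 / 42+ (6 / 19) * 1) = -1645625506241 / 39610725+ sqrt(1186) / 2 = -41527.73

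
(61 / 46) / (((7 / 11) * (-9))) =-671 / 2898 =-0.23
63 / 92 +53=4939 / 92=53.68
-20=-20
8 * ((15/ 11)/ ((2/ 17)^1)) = 1020/ 11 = 92.73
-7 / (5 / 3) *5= -21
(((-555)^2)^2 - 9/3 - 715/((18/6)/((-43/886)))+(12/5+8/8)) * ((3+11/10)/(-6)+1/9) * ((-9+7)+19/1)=-2207918607548724541/2392200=-922965725085.16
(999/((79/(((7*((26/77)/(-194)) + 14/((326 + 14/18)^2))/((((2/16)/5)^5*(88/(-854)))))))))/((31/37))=44943798712659840000000/248619929359153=180773113.52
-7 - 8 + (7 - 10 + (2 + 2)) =-14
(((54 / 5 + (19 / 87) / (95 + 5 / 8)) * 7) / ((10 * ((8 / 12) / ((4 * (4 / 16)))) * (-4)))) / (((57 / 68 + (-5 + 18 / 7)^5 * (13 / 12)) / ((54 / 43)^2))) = 10276868271411 / 208394263030000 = 0.05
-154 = -154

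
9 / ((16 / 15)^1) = 135 / 16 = 8.44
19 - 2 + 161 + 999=1177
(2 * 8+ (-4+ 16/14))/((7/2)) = 184/49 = 3.76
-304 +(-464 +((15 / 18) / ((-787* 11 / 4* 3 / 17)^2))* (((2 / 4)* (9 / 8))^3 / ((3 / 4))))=-7367260458291 / 9592787072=-768.00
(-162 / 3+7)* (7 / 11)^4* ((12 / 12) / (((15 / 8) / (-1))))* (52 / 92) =11736088 / 5051145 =2.32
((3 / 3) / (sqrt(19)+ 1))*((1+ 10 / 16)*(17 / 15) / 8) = -221 / 17280+ 221*sqrt(19) / 17280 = 0.04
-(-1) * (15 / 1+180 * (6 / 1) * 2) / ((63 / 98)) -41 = 3342.33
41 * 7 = 287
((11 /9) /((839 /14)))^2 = 23716 /57017601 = 0.00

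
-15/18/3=-5/18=-0.28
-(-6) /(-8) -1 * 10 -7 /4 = -25 /2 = -12.50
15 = 15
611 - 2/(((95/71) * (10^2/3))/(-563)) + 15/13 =39359447/61750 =637.40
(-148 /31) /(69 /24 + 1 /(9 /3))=-3552 /2387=-1.49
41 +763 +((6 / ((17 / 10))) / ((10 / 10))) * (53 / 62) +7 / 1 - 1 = 428460 / 527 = 813.02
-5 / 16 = -0.31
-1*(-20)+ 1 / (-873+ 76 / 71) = 1238069 / 61907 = 20.00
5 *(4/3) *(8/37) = 160/111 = 1.44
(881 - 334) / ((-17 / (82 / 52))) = -22427 / 442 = -50.74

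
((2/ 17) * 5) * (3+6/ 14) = 240/ 119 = 2.02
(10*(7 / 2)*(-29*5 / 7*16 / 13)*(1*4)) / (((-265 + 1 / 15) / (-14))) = -4872000 / 25831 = -188.61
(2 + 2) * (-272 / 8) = -136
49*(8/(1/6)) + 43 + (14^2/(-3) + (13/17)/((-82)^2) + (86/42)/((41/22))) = 5594928005/2400468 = 2330.77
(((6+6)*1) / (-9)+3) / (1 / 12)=20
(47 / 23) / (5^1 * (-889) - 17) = -47 / 102626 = -0.00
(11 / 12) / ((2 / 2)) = 11 / 12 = 0.92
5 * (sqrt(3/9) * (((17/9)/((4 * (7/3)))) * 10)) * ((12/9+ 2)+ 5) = 48.69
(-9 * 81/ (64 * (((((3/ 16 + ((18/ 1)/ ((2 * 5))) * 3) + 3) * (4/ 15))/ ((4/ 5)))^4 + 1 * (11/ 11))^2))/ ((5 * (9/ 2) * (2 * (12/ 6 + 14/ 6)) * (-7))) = 1274019840000000/ 708870358676802809851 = 0.00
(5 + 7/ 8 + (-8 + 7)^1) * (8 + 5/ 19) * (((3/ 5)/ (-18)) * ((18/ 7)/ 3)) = -6123/ 5320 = -1.15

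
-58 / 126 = -29 / 63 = -0.46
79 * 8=632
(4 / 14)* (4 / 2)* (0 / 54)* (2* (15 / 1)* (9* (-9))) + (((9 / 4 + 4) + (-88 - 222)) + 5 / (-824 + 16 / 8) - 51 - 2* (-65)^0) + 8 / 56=-356.61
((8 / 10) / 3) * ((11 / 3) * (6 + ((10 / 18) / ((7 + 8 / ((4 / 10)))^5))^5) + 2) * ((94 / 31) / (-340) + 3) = 81528230947417250944785836129772831444682734746 / 4258922963316874489300709696003921581668373725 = 19.14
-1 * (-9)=9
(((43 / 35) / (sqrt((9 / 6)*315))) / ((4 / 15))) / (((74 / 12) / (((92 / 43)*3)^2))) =38088*sqrt(210) / 389795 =1.42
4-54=-50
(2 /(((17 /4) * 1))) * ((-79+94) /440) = 3 /187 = 0.02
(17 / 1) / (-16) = -17 / 16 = -1.06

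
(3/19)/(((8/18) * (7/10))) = 135/266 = 0.51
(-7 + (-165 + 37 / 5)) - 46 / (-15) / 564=-139247 / 846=-164.59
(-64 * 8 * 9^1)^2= 21233664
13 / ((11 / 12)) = 14.18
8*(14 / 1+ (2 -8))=64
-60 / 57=-20 / 19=-1.05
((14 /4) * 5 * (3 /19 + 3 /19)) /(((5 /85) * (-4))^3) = -515865 /1216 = -424.23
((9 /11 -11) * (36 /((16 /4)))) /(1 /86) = -7880.73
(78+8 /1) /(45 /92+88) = 7912 /8141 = 0.97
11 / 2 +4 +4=27 / 2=13.50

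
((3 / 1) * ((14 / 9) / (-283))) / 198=-0.00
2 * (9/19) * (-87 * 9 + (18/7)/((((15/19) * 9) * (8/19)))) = -985497/1330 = -740.98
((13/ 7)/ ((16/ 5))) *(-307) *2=-19955/ 56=-356.34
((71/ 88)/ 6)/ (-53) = -71/ 27984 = -0.00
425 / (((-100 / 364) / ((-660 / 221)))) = 4620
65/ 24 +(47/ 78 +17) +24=13825/ 312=44.31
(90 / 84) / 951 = 0.00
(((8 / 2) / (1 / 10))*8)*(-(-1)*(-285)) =-91200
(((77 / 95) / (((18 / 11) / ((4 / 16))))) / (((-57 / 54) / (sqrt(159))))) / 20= -847 * sqrt(159) / 144400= -0.07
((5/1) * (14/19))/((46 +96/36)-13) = 210/2033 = 0.10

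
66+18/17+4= 1208/17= 71.06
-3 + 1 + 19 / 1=17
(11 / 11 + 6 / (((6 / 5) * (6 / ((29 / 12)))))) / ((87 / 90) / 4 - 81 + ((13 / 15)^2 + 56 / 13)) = -70525 / 1771369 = -0.04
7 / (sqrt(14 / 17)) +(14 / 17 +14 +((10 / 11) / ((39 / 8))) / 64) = sqrt(238) / 2 +432517 / 29172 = 22.54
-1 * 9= -9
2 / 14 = 1 / 7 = 0.14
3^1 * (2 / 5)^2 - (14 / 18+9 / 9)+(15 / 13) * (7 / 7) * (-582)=-1968046 / 2925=-672.84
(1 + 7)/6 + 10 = 34/3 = 11.33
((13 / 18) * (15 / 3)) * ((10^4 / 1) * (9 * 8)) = 2600000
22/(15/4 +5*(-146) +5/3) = -264/8695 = -0.03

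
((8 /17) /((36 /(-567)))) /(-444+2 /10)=0.02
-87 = -87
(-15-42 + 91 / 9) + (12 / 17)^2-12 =-151874 / 2601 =-58.39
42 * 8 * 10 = 3360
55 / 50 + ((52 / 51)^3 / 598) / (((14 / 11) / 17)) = 14116553 / 12562830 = 1.12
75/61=1.23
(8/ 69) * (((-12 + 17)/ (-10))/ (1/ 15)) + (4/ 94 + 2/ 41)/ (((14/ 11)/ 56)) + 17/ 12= 2428321/ 531852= 4.57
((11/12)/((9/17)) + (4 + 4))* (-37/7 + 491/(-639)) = -7115270/120771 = -58.92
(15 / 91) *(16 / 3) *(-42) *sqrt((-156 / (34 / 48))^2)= -138240 / 17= -8131.76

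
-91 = -91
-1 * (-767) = 767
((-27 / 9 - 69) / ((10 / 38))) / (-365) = 1368 / 1825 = 0.75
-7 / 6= -1.17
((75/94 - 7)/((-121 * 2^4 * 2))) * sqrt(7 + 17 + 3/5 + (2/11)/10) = 53 * sqrt(74470)/1819840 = 0.01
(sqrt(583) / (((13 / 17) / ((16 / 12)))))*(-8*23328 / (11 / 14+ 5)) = -731136*sqrt(583) / 13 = -1357966.62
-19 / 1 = -19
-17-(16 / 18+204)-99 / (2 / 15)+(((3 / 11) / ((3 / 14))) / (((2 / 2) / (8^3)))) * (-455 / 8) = -7529189 / 198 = -38026.21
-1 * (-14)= 14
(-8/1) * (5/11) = -40/11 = -3.64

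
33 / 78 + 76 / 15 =2141 / 390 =5.49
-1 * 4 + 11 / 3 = -1 / 3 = -0.33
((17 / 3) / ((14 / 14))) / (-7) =-17 / 21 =-0.81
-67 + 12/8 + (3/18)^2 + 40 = -917/36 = -25.47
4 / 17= 0.24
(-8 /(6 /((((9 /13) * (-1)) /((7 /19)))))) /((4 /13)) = 57 /7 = 8.14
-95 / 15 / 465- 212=-295759 / 1395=-212.01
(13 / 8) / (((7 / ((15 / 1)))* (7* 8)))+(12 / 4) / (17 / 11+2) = 37031 / 40768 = 0.91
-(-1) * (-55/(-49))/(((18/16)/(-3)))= -440/147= -2.99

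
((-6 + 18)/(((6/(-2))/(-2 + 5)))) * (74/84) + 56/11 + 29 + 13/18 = 33599/1386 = 24.24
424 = 424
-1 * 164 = -164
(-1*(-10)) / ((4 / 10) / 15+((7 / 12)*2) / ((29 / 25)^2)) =1261500 / 112739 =11.19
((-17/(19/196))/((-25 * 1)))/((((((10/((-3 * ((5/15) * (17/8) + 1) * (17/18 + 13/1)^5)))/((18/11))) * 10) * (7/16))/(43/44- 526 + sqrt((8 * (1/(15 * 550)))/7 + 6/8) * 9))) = 366686514.95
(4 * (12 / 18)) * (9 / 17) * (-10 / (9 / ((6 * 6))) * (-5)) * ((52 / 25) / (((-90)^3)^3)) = -13 / 8575713949218750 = -0.00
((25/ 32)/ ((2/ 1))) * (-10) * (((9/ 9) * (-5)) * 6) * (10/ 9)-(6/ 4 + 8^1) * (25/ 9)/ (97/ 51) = 90275/ 776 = 116.33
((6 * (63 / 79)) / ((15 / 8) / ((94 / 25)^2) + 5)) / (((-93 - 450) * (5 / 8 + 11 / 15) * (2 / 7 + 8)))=-748161792 / 4904632798999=-0.00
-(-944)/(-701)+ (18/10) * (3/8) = -18833/28040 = -0.67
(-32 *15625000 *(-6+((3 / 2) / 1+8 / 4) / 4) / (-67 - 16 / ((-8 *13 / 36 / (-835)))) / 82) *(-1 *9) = 3656250000 / 60991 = 59947.37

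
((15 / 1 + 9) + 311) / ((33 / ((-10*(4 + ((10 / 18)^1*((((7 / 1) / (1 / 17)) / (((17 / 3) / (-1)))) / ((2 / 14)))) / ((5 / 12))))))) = 214400 / 11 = 19490.91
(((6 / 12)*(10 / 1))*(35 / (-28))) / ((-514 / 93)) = 2325 / 2056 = 1.13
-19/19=-1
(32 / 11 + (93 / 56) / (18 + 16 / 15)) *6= 17.98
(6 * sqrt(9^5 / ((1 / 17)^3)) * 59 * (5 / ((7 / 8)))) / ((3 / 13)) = 253478160 * sqrt(17) / 7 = 149302461.07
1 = 1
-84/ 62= -42/ 31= -1.35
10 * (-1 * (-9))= 90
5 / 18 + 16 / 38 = 239 / 342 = 0.70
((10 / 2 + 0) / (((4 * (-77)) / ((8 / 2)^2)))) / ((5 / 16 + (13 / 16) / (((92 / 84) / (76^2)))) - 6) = -1472 / 24251227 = -0.00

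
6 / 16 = 3 / 8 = 0.38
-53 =-53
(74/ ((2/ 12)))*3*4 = 5328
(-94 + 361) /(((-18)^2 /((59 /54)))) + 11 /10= 58331 /29160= 2.00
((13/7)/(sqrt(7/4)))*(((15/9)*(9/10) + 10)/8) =299*sqrt(7)/392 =2.02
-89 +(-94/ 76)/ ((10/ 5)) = -6811/ 76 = -89.62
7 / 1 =7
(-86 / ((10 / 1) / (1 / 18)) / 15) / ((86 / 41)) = -41 / 2700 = -0.02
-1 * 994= -994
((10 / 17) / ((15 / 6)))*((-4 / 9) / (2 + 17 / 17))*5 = -80 / 459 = -0.17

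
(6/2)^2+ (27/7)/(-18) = 123/14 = 8.79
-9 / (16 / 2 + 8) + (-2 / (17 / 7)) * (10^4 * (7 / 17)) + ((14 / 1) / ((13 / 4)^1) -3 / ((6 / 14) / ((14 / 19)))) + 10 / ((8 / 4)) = -3868862847 / 1142128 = -3387.42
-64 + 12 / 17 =-1076 / 17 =-63.29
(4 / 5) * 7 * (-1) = -28 / 5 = -5.60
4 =4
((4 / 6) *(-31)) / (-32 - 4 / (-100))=1550 / 2397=0.65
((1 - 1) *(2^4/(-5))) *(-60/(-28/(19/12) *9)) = 0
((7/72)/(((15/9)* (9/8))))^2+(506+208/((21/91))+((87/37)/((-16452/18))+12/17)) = 14752959989119/10477661850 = 1408.04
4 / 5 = 0.80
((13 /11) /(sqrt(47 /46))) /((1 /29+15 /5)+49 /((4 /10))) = 754 *sqrt(2162) /3764277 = 0.01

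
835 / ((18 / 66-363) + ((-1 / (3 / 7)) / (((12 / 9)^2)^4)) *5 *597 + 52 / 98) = -29495459840 / 37425079799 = -0.79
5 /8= 0.62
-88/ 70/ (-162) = 22/ 2835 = 0.01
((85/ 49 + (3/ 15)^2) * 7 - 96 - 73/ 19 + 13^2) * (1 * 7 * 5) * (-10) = -28553.26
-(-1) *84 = 84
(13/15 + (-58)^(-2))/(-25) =-43747/1261500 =-0.03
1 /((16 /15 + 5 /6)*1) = 10 /19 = 0.53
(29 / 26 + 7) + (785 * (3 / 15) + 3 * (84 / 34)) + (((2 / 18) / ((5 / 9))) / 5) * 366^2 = 61114977 / 11050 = 5530.77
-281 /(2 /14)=-1967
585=585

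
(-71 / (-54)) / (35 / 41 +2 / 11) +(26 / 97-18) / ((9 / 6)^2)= -6.61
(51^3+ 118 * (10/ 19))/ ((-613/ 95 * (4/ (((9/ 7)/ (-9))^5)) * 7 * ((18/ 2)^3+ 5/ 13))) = 163900685/ 2735323249736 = 0.00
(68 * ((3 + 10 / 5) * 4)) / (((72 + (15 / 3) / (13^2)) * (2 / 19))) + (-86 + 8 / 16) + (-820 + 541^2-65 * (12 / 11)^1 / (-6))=78190431093 / 267806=291966.69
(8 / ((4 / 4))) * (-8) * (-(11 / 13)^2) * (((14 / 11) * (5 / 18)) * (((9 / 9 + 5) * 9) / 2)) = 437.40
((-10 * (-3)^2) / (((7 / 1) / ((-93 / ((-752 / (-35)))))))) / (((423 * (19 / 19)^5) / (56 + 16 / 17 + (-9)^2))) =5452125 / 300424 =18.15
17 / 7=2.43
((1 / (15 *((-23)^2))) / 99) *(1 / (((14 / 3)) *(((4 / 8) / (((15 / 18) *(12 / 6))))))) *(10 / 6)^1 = 5 / 3299373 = 0.00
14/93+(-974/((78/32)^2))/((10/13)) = -3862102/18135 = -212.96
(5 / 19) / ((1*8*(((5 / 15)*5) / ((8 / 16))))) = 3 / 304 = 0.01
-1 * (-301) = 301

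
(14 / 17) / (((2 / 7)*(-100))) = -49 / 1700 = -0.03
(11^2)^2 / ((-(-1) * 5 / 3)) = 43923 / 5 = 8784.60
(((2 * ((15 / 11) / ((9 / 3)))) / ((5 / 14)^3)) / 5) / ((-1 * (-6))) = 0.67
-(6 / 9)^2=-4 / 9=-0.44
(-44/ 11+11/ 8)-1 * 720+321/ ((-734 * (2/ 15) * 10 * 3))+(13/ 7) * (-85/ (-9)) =-32609611/ 46242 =-705.19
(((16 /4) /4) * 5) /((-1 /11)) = -55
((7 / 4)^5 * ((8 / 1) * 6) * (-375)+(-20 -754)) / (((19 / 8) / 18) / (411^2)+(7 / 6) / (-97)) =2795612110942563 / 113507540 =24629307.54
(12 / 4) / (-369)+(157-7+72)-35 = 23000 / 123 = 186.99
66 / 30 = 11 / 5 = 2.20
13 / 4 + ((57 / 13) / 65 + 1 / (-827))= 9269771 / 2795260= 3.32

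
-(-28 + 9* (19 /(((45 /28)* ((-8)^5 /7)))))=1147811 /40960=28.02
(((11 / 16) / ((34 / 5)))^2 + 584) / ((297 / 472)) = 3398983097 / 3662208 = 928.12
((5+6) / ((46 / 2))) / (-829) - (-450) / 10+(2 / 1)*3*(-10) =-286016 / 19067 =-15.00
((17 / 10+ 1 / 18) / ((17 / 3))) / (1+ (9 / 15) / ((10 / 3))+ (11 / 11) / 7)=0.23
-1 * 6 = -6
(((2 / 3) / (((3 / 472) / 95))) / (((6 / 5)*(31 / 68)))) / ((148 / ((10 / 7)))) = 38114000 / 216783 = 175.82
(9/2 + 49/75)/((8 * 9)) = 773/10800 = 0.07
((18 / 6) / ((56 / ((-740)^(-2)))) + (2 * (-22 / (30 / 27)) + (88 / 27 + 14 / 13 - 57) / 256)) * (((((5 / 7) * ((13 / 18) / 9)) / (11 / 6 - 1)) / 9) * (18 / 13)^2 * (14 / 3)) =-856907689289 / 314836048800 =-2.72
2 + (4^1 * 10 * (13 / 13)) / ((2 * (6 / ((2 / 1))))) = 26 / 3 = 8.67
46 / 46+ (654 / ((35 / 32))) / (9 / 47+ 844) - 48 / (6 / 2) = -19846809 / 1388695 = -14.29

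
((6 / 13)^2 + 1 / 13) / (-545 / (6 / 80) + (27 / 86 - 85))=-12642 / 320533681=-0.00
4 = 4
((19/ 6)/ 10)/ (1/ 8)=38/ 15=2.53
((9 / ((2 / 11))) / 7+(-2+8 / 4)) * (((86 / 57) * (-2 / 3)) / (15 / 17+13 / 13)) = -8041 / 2128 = -3.78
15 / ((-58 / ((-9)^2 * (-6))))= 3645 / 29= 125.69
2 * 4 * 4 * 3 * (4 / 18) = 64 / 3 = 21.33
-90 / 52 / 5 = -9 / 26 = -0.35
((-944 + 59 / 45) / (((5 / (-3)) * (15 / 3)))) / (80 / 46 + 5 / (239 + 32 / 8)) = 79030323 / 1229375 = 64.28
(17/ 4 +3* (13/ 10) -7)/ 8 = 23/ 160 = 0.14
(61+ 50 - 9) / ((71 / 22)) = 31.61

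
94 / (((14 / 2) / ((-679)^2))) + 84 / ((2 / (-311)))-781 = 6177279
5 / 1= 5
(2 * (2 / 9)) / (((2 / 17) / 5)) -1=17.89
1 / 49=0.02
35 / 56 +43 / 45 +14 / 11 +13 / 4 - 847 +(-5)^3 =-965.90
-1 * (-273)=273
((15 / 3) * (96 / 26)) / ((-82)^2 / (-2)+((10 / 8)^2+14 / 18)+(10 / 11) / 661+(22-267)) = -251285760 / 49064129413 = -0.01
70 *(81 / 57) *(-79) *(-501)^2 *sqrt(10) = -37476959310 *sqrt(10) / 19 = -6237502694.58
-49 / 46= -1.07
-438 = -438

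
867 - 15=852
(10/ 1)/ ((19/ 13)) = 130/ 19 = 6.84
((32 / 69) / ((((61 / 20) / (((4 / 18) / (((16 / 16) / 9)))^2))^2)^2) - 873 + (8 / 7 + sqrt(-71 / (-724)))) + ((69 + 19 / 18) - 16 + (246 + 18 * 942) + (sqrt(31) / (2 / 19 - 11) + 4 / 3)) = -19 * sqrt(31) / 207 + sqrt(12851) / 362 + 657528562347911 / 40125247218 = 16386.71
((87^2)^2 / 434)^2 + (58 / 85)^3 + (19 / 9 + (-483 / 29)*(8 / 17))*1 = 526079411010201413504717 / 30190947538500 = 17425071218.43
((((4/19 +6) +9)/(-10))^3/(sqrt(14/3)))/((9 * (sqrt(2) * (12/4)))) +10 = 10 - 24137569 * sqrt(21)/2592702000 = 9.96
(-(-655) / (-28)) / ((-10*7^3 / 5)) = 655 / 19208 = 0.03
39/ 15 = 13/ 5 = 2.60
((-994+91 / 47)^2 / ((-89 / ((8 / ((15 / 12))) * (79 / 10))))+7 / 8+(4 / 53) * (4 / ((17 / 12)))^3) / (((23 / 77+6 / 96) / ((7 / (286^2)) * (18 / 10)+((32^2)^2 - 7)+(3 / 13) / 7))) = -17184218298828398086952165409117 / 10587362074909798750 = -1623087807637.37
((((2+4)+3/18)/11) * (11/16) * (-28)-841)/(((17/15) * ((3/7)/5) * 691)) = -3577525/281928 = -12.69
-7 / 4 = -1.75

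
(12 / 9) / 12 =1 / 9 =0.11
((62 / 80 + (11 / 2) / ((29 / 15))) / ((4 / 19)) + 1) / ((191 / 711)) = 60023331 / 886240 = 67.73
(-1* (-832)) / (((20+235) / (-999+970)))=-24128 / 255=-94.62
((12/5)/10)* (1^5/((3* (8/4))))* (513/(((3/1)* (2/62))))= 5301/25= 212.04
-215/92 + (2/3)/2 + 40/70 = -2767/1932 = -1.43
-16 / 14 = -8 / 7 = -1.14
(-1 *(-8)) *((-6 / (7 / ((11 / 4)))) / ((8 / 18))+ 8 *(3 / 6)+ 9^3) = 40751 / 7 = 5821.57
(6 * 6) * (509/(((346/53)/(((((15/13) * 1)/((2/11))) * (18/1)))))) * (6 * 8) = 34612570080/2249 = 15390204.57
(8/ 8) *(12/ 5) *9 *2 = 216/ 5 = 43.20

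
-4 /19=-0.21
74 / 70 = 37 / 35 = 1.06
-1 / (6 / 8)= -1.33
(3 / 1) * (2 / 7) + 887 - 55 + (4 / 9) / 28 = 52471 / 63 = 832.87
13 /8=1.62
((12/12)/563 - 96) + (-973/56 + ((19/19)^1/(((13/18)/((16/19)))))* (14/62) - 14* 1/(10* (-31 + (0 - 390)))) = -8211020089889/72595404440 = -113.11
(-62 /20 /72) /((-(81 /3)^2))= 31 /524880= 0.00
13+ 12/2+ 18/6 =22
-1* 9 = -9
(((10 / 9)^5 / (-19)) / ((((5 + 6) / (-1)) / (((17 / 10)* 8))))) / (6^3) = 0.00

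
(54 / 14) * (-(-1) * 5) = 135 / 7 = 19.29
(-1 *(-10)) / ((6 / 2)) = 10 / 3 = 3.33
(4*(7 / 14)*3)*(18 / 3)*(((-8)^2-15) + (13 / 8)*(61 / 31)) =116505 / 62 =1879.11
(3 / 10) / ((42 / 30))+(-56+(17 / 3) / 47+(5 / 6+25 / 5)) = -49184 / 987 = -49.83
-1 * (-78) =78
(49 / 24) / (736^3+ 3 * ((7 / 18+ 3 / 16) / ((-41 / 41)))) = 0.00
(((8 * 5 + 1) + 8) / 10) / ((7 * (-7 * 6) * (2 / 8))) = -1 / 15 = -0.07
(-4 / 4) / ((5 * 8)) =-1 / 40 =-0.02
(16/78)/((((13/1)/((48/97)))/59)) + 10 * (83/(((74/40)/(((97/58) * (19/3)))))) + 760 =290890882508/52769067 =5512.53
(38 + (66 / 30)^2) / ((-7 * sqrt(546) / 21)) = -153 * sqrt(546) / 650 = -5.50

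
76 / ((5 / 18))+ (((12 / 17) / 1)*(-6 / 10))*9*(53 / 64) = 367803 / 1360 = 270.44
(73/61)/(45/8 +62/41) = 23944/142801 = 0.17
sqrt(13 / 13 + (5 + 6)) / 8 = sqrt(3) / 4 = 0.43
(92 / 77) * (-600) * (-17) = 938400 / 77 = 12187.01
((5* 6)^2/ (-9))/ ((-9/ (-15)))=-500/ 3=-166.67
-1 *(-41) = 41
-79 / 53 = -1.49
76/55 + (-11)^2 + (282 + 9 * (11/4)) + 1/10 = 429.23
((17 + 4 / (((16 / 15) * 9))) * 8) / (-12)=-209 / 18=-11.61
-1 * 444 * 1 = -444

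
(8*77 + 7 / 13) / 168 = 1145 / 312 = 3.67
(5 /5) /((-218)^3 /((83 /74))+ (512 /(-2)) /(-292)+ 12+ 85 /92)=-557428 /5148861847433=-0.00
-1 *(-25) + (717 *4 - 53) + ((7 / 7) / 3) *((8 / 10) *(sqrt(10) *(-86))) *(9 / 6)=2840 - 172 *sqrt(10) / 5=2731.22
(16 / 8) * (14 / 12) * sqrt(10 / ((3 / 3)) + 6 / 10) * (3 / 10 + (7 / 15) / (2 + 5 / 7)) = 1883 * sqrt(265) / 8550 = 3.59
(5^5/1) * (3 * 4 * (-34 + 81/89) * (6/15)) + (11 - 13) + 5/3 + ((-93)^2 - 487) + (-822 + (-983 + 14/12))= -261654917/534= -489990.48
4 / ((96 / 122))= 61 / 12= 5.08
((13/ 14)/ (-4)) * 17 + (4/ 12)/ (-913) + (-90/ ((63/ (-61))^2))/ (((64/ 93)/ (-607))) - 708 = 105524931763/ 1431584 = 73712.01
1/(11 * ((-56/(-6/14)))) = 3/4312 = 0.00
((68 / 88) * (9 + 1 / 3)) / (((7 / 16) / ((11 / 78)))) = 272 / 117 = 2.32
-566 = -566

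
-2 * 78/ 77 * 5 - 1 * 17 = -2089/ 77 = -27.13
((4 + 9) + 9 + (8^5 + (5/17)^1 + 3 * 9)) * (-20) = -11157880/17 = -656345.88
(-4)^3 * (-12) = 768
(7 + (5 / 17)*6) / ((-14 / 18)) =-1341 / 119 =-11.27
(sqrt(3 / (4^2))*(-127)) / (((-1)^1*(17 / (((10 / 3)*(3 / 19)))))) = 635*sqrt(3) / 646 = 1.70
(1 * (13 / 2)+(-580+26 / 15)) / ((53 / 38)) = -409.95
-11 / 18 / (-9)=11 / 162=0.07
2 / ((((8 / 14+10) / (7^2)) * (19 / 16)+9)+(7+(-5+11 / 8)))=1372 / 8665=0.16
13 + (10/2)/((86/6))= 574/43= 13.35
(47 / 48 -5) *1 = -193 / 48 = -4.02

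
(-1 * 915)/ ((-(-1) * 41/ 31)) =-28365/ 41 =-691.83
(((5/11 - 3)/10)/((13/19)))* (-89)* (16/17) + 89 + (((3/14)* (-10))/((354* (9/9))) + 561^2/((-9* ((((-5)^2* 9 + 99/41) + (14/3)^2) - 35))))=-4886240391301/113361978730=-43.10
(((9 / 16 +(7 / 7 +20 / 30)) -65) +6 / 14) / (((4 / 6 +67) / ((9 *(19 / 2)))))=-3581937 / 45472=-78.77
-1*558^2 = -311364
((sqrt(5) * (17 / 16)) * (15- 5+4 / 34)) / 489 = 0.05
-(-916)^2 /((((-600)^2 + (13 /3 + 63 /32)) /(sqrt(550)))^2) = -170120282112 /47777416718641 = -0.00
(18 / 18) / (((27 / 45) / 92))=460 / 3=153.33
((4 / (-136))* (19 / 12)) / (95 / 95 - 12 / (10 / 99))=5 / 12648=0.00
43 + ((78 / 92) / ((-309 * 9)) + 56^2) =135558905 / 42642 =3179.00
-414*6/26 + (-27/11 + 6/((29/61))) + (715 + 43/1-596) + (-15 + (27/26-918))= -545703/638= -855.33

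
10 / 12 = 5 / 6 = 0.83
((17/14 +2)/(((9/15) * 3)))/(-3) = -0.60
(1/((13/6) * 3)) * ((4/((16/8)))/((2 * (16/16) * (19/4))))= 0.03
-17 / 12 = -1.42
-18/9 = -2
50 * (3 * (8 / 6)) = 200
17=17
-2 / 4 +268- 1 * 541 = -547 / 2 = -273.50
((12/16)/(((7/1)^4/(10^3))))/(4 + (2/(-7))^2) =15/196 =0.08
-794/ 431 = -1.84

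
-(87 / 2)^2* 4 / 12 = -2523 / 4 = -630.75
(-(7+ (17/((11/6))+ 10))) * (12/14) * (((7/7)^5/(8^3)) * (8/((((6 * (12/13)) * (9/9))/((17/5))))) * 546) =-117.94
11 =11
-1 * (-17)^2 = -289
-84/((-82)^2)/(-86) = 21/144566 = 0.00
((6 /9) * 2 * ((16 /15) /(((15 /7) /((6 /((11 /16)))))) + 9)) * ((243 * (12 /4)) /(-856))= -891729 /58850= -15.15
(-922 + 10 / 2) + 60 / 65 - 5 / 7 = -83428 / 91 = -916.79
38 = 38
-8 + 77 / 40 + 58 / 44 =-2093 / 440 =-4.76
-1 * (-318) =318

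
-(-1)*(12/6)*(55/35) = 22/7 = 3.14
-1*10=-10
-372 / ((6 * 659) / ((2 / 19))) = -124 / 12521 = -0.01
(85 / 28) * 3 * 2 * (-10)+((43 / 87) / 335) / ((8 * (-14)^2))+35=-6724334357 / 45699360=-147.14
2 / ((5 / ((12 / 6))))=4 / 5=0.80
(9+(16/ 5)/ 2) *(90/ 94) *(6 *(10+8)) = 51516/ 47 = 1096.09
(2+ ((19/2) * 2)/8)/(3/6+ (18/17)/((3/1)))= 595/116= 5.13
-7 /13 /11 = -7 /143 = -0.05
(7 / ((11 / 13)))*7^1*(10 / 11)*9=57330 / 121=473.80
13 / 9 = 1.44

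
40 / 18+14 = 146 / 9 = 16.22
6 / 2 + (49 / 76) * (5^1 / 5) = 3.64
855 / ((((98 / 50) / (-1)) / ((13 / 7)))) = -277875 / 343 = -810.13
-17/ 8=-2.12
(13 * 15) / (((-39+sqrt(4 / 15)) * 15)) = -7605 / 22811 - 26 * sqrt(15) / 22811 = -0.34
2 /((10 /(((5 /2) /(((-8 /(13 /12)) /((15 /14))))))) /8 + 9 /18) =-260 /383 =-0.68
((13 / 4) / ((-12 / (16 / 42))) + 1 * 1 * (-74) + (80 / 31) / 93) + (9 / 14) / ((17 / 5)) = -76046122 / 1029231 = -73.89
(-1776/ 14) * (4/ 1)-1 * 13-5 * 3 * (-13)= -2278/ 7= -325.43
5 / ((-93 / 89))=-445 / 93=-4.78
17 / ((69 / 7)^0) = 17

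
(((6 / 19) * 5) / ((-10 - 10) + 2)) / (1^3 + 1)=-5 / 114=-0.04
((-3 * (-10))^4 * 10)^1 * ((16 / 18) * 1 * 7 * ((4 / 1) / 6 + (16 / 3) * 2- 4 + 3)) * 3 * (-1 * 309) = -482781600000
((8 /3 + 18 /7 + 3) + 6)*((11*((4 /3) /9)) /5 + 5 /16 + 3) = 2349841 /45360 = 51.80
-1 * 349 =-349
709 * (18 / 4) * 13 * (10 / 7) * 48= 19908720 / 7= 2844102.86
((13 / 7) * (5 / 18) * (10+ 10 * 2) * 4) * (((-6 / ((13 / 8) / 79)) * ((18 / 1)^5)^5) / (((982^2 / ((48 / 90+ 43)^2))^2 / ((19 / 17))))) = -324654193818888143216221850074094661556764672 / 172907144468975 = -1877621626428174309339519000000.00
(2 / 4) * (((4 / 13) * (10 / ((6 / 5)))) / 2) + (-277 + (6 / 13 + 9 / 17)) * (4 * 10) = -7319335 / 663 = -11039.72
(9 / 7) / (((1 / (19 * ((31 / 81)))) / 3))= 589 / 21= 28.05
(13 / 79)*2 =26 / 79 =0.33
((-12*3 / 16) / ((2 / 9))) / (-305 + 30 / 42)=189 / 5680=0.03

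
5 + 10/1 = 15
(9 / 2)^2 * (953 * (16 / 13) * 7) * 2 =4322808 / 13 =332523.69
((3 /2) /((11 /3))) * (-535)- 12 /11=-4839 /22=-219.95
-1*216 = -216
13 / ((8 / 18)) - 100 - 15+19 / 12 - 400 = -2905 / 6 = -484.17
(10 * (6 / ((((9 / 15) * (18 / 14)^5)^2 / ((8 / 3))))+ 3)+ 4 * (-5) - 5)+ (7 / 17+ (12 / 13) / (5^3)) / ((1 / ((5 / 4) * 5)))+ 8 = 7160679376665751 / 138704283471780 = 51.63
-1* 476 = -476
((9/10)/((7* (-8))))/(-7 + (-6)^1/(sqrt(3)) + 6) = -9/6160 + 9* sqrt(3)/3080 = 0.00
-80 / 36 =-20 / 9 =-2.22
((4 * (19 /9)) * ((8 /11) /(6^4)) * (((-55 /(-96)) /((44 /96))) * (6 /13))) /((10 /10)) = 95 /34749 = 0.00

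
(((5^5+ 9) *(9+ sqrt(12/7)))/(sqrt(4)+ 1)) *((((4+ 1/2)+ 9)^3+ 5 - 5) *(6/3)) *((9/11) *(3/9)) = 30843261 *sqrt(21)/77+ 277589349/22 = 14453302.59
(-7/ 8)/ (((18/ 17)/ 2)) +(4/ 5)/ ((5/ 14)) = 1057/ 1800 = 0.59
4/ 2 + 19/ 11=41/ 11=3.73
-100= -100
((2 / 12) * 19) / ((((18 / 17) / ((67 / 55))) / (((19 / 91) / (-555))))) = -411179 / 299999700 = -0.00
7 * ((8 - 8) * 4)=0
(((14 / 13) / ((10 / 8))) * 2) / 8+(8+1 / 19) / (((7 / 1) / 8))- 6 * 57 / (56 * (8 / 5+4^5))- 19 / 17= 3572146829 / 430649440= 8.29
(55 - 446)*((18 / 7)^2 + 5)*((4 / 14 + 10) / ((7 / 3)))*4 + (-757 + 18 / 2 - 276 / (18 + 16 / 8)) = -80820.88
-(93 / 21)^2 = -961 / 49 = -19.61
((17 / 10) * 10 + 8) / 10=5 / 2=2.50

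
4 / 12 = 1 / 3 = 0.33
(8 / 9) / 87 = 8 / 783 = 0.01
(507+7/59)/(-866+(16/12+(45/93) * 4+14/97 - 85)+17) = -33738540/61911827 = -0.54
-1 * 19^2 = -361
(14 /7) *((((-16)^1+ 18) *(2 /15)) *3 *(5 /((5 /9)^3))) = 5832 /125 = 46.66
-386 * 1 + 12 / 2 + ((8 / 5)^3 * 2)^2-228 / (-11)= -292.16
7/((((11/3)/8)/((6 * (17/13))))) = 17136/143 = 119.83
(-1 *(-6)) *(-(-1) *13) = 78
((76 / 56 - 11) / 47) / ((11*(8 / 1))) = -135 / 57904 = -0.00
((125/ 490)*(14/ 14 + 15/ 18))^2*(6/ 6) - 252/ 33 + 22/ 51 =-451690541/ 64654128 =-6.99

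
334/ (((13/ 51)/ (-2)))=-34068/ 13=-2620.62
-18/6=-3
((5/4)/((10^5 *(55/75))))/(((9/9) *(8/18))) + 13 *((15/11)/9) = 4160081/2112000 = 1.97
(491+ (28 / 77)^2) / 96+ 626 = 2443681 / 3872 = 631.12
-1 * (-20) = 20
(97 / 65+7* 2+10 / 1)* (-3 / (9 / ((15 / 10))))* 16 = -203.94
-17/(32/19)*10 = -1615/16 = -100.94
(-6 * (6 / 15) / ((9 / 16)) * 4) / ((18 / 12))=-512 / 45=-11.38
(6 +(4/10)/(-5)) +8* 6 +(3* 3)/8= 11009/200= 55.04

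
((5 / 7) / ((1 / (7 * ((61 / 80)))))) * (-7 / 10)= -427 / 160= -2.67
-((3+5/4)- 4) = -1/4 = -0.25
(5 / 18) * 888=740 / 3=246.67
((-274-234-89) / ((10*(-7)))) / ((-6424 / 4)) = -597 / 112420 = -0.01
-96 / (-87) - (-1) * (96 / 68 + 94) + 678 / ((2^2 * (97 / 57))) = 18757147 / 95642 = 196.12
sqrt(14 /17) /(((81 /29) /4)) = 116* sqrt(238) /1377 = 1.30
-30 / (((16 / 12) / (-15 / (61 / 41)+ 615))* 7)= -830250 / 427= -1944.38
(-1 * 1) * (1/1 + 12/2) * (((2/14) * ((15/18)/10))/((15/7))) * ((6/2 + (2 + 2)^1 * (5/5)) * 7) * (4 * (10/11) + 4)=-2401/165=-14.55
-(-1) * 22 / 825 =2 / 75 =0.03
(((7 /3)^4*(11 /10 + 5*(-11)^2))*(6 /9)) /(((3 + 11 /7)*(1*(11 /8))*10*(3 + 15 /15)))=9260657 /194400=47.64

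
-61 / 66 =-0.92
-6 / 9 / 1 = -2 / 3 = -0.67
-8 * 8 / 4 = -16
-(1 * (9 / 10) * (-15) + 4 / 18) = 239 / 18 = 13.28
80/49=1.63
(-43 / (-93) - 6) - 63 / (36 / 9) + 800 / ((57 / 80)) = 7785539 / 7068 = 1101.52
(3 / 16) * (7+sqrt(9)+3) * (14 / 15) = 91 / 40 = 2.28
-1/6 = -0.17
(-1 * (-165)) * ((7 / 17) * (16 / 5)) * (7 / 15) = 8624 / 85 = 101.46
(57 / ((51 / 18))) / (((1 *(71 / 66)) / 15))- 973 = -835831 / 1207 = -692.49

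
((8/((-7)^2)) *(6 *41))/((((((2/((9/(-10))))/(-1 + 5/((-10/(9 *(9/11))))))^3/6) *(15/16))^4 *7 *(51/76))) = 109703119.70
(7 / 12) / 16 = 7 / 192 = 0.04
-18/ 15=-6/ 5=-1.20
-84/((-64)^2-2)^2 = -21/4190209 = -0.00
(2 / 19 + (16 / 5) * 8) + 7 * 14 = 123.71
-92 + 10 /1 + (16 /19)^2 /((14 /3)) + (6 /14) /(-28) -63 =-144.86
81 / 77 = 1.05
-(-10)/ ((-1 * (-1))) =10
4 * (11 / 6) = 22 / 3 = 7.33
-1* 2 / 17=-2 / 17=-0.12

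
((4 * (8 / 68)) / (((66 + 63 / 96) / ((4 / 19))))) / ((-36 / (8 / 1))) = -2048 / 6200631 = -0.00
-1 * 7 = -7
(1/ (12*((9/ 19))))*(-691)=-13129/ 108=-121.56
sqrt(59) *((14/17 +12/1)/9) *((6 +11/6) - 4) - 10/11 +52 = 2507 *sqrt(59)/459 +562/11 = 93.04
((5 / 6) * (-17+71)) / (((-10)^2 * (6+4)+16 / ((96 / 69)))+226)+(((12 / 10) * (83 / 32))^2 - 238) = -228.28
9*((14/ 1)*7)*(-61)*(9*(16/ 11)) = -704317.09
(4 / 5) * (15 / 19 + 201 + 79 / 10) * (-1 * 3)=-503.25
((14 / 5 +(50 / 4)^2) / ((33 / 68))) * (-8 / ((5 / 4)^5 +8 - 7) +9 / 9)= -218633311 / 684585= -319.37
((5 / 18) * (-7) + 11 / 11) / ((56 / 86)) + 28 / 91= -7487 / 6552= -1.14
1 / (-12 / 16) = -4 / 3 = -1.33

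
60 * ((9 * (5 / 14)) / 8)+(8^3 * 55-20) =788595 / 28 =28164.11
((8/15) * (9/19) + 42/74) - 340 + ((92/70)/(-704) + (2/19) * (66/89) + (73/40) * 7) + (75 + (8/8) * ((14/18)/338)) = -294661368878797/1172425494240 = -251.33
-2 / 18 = -1 / 9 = -0.11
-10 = -10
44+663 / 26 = 139 / 2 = 69.50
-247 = -247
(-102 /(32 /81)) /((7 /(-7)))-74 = 2947 /16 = 184.19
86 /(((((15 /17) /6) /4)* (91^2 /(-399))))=-666672 /5915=-112.71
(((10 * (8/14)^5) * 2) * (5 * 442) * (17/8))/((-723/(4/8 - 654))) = 62853107200/12151461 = 5172.47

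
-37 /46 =-0.80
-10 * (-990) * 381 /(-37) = -3771900 /37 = -101943.24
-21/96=-7/32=-0.22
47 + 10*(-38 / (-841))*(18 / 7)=283529 / 5887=48.16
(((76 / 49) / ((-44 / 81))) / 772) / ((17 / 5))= -7695 / 7073836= -0.00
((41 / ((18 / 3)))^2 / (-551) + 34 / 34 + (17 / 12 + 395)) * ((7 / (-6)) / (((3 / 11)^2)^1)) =-6232.22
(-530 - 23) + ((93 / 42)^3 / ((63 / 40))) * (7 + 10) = -9417542 / 21609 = -435.82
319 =319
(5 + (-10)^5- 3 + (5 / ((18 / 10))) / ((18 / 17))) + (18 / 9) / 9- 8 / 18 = -16199287 / 162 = -99995.60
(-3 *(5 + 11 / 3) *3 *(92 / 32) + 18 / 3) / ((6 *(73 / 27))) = -7857 / 584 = -13.45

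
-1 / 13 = -0.08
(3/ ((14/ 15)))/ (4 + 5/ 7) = 15/ 22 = 0.68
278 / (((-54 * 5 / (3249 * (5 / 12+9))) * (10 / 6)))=-5670227 / 300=-18900.76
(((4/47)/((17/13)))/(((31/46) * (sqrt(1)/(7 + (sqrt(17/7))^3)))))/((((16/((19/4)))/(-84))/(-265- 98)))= 6186609 * sqrt(119)/20398 + 303143841/49538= 9427.98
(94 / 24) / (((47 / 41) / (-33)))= -112.75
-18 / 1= -18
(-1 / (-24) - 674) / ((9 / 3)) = -16175 / 72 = -224.65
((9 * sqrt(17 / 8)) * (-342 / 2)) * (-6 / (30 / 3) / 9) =513 * sqrt(34) / 20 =149.56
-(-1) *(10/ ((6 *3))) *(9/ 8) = 5/ 8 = 0.62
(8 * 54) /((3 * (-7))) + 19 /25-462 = -84317 /175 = -481.81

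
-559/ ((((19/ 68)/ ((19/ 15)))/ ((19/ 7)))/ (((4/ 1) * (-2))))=5777824/ 105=55026.90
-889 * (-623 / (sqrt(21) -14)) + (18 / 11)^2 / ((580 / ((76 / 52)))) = -50529669503 / 1140425 -79121 * sqrt(21) / 25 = -58810.87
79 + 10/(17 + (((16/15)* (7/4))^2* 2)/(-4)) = 273457/3433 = 79.66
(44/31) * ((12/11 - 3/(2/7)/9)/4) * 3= -0.08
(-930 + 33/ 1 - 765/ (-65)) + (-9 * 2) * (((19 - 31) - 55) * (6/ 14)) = -33522/ 91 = -368.37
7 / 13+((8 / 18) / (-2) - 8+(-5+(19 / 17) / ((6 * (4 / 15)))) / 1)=-190709 / 15912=-11.99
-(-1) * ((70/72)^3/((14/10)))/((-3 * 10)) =-6125/279936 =-0.02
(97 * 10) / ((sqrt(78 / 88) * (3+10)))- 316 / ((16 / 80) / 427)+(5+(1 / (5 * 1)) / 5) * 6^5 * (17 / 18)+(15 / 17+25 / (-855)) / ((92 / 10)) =-1065841476316 / 1671525+1940 * sqrt(429) / 507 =-637566.89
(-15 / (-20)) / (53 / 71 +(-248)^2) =213 / 17467348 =0.00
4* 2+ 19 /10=99 /10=9.90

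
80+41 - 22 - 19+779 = 859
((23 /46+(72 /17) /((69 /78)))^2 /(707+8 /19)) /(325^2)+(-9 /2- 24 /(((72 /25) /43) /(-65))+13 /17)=2426185304330213603 /104182087514700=23287.93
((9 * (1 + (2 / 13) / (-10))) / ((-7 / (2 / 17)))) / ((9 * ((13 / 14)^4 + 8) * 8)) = -87808 / 371157345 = -0.00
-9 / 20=-0.45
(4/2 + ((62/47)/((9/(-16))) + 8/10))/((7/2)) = 1924/14805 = 0.13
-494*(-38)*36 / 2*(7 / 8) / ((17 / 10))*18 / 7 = 7602660 / 17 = 447215.29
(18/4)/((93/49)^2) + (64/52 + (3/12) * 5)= 3.73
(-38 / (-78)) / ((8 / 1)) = 19 / 312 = 0.06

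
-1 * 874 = -874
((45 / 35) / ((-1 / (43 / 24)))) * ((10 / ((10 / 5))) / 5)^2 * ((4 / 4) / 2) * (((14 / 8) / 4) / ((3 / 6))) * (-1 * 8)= 129 / 16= 8.06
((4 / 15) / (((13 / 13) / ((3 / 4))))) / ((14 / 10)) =1 / 7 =0.14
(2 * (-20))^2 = 1600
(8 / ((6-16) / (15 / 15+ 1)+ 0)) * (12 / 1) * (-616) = 59136 / 5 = 11827.20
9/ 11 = 0.82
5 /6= 0.83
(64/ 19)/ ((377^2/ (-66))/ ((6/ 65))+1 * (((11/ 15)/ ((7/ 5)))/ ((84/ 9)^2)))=-34771968/ 240826158107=-0.00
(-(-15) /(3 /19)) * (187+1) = 17860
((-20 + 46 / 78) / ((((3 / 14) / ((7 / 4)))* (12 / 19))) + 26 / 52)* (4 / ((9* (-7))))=703363 / 44226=15.90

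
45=45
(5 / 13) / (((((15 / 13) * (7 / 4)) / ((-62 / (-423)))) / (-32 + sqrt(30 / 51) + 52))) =248 * sqrt(170) / 151011 + 4960 / 8883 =0.58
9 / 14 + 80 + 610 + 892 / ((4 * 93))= 902339 / 1302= 693.04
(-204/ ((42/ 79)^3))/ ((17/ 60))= -4930390/ 1029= -4791.44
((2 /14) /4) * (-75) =-75 /28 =-2.68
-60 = -60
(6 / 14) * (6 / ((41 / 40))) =720 / 287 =2.51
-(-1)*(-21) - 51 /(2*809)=-34029 /1618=-21.03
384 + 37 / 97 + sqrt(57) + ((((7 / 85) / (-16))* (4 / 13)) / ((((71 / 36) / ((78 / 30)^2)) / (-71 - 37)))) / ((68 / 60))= sqrt(57) + 19152012407 / 49758575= 392.45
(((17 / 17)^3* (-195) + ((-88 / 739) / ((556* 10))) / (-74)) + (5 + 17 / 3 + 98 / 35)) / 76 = -20698486909 / 8665543560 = -2.39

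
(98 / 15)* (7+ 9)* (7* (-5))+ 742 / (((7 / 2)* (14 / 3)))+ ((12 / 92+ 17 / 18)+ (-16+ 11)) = -10482539 / 2898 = -3617.16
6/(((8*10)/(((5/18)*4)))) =1/12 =0.08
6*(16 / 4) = 24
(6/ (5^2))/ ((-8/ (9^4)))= -19683/ 100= -196.83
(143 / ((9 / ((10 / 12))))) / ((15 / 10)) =8.83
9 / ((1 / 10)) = 90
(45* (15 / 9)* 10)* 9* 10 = 67500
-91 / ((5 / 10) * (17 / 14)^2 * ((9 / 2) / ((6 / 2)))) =-82.29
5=5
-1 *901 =-901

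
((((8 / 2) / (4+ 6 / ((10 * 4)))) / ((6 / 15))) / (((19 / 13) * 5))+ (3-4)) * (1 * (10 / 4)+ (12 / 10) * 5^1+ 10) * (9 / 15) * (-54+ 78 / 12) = 353.39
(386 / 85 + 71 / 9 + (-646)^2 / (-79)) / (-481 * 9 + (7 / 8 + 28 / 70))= 2547964232 / 2092368483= 1.22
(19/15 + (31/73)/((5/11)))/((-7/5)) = -1.57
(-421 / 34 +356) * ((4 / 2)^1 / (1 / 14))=163562 / 17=9621.29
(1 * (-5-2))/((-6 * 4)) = 7/24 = 0.29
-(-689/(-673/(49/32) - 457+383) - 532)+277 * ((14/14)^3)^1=20322297/25162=807.66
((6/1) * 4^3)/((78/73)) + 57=416.38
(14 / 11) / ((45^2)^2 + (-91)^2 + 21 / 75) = 350 / 1129949227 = 0.00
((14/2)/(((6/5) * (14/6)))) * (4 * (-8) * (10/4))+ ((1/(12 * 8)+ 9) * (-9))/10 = -13319/64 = -208.11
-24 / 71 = -0.34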